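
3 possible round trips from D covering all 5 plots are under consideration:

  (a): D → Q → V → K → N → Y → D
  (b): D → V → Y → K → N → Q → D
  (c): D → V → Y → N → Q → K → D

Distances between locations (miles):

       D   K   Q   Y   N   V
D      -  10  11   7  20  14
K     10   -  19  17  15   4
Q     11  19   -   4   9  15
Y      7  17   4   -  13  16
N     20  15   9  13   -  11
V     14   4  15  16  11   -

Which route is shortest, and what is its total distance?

Shortest is (a), total 65 miles.

(a): 11 + 15 + 4 + 15 + 13 + 7 = 65
(b): 14 + 16 + 17 + 15 + 9 + 11 = 82
(c): 14 + 16 + 13 + 9 + 19 + 10 = 81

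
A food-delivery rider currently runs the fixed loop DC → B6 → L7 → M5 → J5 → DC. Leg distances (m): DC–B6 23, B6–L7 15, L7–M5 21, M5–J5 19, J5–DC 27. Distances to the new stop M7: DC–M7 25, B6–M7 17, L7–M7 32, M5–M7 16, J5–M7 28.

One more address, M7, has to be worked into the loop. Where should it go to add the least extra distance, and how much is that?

Insertion cost between consecutive stops i–j is d(i,M7) + d(M7,j) − d(i,j):
  between DC and B6: 25 + 17 − 23 = 19
  between B6 and L7: 17 + 32 − 15 = 34
  between L7 and M5: 32 + 16 − 21 = 27
  between M5 and J5: 16 + 28 − 19 = 25
  between J5 and DC: 28 + 25 − 27 = 26
Cheapest insertion is between DC and B6, adding 19.
New total = 105 + 19 = 124.

Minimum extra distance: 19 m, inserting M7 between DC and B6.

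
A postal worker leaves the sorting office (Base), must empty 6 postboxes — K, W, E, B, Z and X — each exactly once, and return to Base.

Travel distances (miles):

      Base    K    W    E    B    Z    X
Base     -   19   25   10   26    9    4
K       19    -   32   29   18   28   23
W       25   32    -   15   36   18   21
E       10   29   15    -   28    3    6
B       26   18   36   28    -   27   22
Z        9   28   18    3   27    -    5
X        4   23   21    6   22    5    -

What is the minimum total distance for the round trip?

Base - K - W - E - B - Z - X - Base: 19+32+15+28+27+5+4 = 130
Base - K - W - E - B - X - Z - Base: 19+32+15+28+22+5+9 = 130
Base - K - W - E - Z - B - X - Base: 19+32+15+3+27+22+4 = 122
Base - K - W - E - Z - X - B - Base: 19+32+15+3+5+22+26 = 122
Base - K - W - E - X - B - Z - Base: 19+32+15+6+22+27+9 = 130
Base - K - W - E - X - Z - B - Base: 19+32+15+6+5+27+26 = 130
Base - K - W - B - E - Z - X - Base: 19+32+36+28+3+5+4 = 127
Base - K - W - B - E - X - Z - Base: 19+32+36+28+6+5+9 = 135
… (352 more)
Base - K - B - W - E - Z - X - Base: 19+18+36+15+3+5+4 = 100  ← best
The minimum is 100.
One optimal route: Base → K → B → W → E → Z → X → Base (or its reverse).

Shortest round trip = 100 miles.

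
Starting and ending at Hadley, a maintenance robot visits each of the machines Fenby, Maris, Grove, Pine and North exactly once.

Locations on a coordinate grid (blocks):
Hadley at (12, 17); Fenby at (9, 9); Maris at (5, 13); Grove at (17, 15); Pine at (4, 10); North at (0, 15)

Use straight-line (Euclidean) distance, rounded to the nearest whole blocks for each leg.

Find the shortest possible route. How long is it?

Minimum total distance: 39 blocks.

Hadley - Fenby - Maris - Grove - Pine - North - Hadley: 9+6+12+14+6+12 = 59
Hadley - Fenby - Maris - Grove - North - Pine - Hadley: 9+6+12+17+6+11 = 61
Hadley - Fenby - Maris - Pine - Grove - North - Hadley: 9+6+3+14+17+12 = 61
Hadley - Fenby - Maris - Pine - North - Grove - Hadley: 9+6+3+6+17+5 = 46
Hadley - Fenby - Maris - North - Grove - Pine - Hadley: 9+6+5+17+14+11 = 62
Hadley - Fenby - Maris - North - Pine - Grove - Hadley: 9+6+5+6+14+5 = 45
Hadley - Fenby - Grove - Maris - Pine - North - Hadley: 9+10+12+3+6+12 = 52
Hadley - Fenby - Grove - Maris - North - Pine - Hadley: 9+10+12+5+6+11 = 53
Hadley - Fenby - Grove - Pine - Maris - North - Hadley: 9+10+14+3+5+12 = 53
Hadley - Fenby - Grove - Pine - North - Maris - Hadley: 9+10+14+6+5+8 = 52
Hadley - Fenby - Grove - North - Maris - Pine - Hadley: 9+10+17+5+3+11 = 55
Hadley - Fenby - Grove - North - Pine - Maris - Hadley: 9+10+17+6+3+8 = 53
Hadley - Fenby - Pine - Maris - Grove - North - Hadley: 9+5+3+12+17+12 = 58
Hadley - Fenby - Pine - Maris - North - Grove - Hadley: 9+5+3+5+17+5 = 44
… (46 more)
Hadley - Maris - North - Pine - Fenby - Grove - Hadley: 8+5+6+5+10+5 = 39  ← best
The minimum is 39.
One optimal route: Hadley → Maris → North → Pine → Fenby → Grove → Hadley (or its reverse).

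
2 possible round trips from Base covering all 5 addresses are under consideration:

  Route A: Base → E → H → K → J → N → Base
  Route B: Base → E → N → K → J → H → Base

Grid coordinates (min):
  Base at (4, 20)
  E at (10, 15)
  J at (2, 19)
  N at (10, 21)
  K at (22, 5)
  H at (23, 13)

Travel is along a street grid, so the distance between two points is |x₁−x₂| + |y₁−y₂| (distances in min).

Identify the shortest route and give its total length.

Shortest is Route A, total 86 min.

Route A: 11 + 15 + 9 + 34 + 10 + 7 = 86
Route B: 11 + 6 + 28 + 34 + 27 + 26 = 132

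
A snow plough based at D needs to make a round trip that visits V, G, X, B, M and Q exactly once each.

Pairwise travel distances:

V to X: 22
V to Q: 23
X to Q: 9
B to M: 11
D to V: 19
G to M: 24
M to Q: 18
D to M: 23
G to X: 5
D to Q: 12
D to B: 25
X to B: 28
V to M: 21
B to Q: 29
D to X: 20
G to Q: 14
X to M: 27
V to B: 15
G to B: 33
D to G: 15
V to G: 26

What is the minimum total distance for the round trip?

There are 360 distinct closed tours to check (reversals are equivalent).
D→V→G→X→B→M→Q→D: 19+26+5+28+11+18+12 = 119
D→V→G→X→B→Q→M→D: 19+26+5+28+29+18+23 = 148
D→V→G→X→M→B→Q→D: 19+26+5+27+11+29+12 = 129
D→V→G→X→M→Q→B→D: 19+26+5+27+18+29+25 = 149
D→V→G→X→Q→B→M→D: 19+26+5+9+29+11+23 = 122
D→V→G→X→Q→M→B→D: 19+26+5+9+18+11+25 = 113
D→V→G→B→X→M→Q→D: 19+26+33+28+27+18+12 = 163
D→V→G→B→X→Q→M→D: 19+26+33+28+9+18+23 = 156
… (352 more)
D→V→B→M→Q→X→G→D: 19+15+11+18+9+5+15 = 92  ← best
The minimum is 92.
One optimal route: D → V → B → M → Q → X → G → D (or its reverse).

Shortest round trip = 92.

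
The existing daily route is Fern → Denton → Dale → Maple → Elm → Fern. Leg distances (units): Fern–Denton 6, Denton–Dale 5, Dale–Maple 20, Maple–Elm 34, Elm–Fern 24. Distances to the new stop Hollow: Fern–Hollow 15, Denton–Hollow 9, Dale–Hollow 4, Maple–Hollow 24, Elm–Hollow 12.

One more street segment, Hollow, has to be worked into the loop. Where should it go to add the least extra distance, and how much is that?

+2 — insert Hollow between Maple and Elm.

Insertion cost between consecutive stops i–j is d(i,Hollow) + d(Hollow,j) − d(i,j):
  between Fern and Denton: 15 + 9 − 6 = 18
  between Denton and Dale: 9 + 4 − 5 = 8
  between Dale and Maple: 4 + 24 − 20 = 8
  between Maple and Elm: 24 + 12 − 34 = 2
  between Elm and Fern: 12 + 15 − 24 = 3
Cheapest insertion is between Maple and Elm, adding 2.
New total = 89 + 2 = 91.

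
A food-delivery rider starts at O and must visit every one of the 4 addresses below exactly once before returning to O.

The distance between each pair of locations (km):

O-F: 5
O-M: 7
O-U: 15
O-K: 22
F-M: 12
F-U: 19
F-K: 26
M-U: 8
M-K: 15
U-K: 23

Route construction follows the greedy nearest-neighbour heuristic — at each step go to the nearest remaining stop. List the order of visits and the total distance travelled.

O → [F:5 / M:7 / U:15 / K:22] → F (5)
F → [M:12 / U:19 / K:26] → M (12)
M → [U:8 / K:15] → U (8)
U → [K:23] → K (23)
Return K→O: 22.
Total = 5 + 12 + 8 + 23 + 22 = 70.

Nearest-neighbour total = 70 km; route O → F → M → U → K → O.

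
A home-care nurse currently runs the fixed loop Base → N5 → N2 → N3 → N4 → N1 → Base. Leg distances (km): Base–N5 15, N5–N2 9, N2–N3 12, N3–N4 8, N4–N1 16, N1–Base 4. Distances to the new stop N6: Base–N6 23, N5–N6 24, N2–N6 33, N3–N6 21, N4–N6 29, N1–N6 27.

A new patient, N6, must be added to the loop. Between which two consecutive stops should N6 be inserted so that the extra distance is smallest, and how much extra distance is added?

Insertion cost between consecutive stops i–j is d(i,N6) + d(N6,j) − d(i,j):
  between Base and N5: 23 + 24 − 15 = 32
  between N5 and N2: 24 + 33 − 9 = 48
  between N2 and N3: 33 + 21 − 12 = 42
  between N3 and N4: 21 + 29 − 8 = 42
  between N4 and N1: 29 + 27 − 16 = 40
  between N1 and Base: 27 + 23 − 4 = 46
Cheapest insertion is between Base and N5, adding 32.
New total = 64 + 32 = 96.

Minimum extra distance: 32 km, inserting N6 between Base and N5.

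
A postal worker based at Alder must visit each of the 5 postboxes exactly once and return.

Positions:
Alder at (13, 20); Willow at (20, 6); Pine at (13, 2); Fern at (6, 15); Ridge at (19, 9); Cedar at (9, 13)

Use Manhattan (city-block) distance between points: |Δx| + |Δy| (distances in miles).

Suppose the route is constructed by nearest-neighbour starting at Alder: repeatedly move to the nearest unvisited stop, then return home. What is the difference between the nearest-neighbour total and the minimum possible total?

Alder: Cedar=11, Fern=12, Ridge=17, Pine=18, Willow=21 ⇒ Cedar
Cedar: Fern=5, Ridge=14, Pine=15, Willow=18 ⇒ Fern
Fern: Ridge=19, Pine=20, Willow=23 ⇒ Ridge
Ridge: Willow=4, Pine=13 ⇒ Willow
Willow: Pine=11 ⇒ Pine
NN route Alder → Cedar → Fern → Ridge → Willow → Pine → Alder costs 68.
Optimal: Alder → Pine → Willow → Ridge → Cedar → Fern → Alder costs 64 (by enumerating all 60 distinct tours).
Excess = 68 − 64 = 4.

The nearest-neighbour route is 4 miles longer than optimal.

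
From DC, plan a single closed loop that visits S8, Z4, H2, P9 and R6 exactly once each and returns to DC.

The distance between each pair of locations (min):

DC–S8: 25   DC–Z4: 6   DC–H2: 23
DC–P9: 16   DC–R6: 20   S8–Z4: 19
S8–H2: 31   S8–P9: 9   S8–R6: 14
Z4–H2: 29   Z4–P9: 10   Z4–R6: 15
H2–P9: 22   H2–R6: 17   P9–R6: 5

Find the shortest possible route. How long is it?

DC→S8→Z4→H2→P9→R6→DC: 25+19+29+22+5+20 = 120
DC→S8→Z4→H2→R6→P9→DC: 25+19+29+17+5+16 = 111
DC→S8→Z4→P9→H2→R6→DC: 25+19+10+22+17+20 = 113
DC→S8→Z4→P9→R6→H2→DC: 25+19+10+5+17+23 = 99
DC→S8→Z4→R6→H2→P9→DC: 25+19+15+17+22+16 = 114
DC→S8→Z4→R6→P9→H2→DC: 25+19+15+5+22+23 = 109
DC→S8→H2→Z4→P9→R6→DC: 25+31+29+10+5+20 = 120
DC→S8→H2→Z4→R6→P9→DC: 25+31+29+15+5+16 = 121
DC→S8→H2→P9→Z4→R6→DC: 25+31+22+10+15+20 = 123
DC→S8→H2→P9→R6→Z4→DC: 25+31+22+5+15+6 = 104
DC→S8→H2→R6→Z4→P9→DC: 25+31+17+15+10+16 = 114
DC→S8→H2→R6→P9→Z4→DC: 25+31+17+5+10+6 = 94
DC→S8→P9→Z4→H2→R6→DC: 25+9+10+29+17+20 = 110
DC→S8→P9→Z4→R6→H2→DC: 25+9+10+15+17+23 = 99
… (46 more)
DC→Z4→S8→P9→R6→H2→DC: 6+19+9+5+17+23 = 79  ← best
The minimum is 79.
One optimal route: DC → Z4 → S8 → P9 → R6 → H2 → DC (or its reverse).

79 min — the shortest possible round trip.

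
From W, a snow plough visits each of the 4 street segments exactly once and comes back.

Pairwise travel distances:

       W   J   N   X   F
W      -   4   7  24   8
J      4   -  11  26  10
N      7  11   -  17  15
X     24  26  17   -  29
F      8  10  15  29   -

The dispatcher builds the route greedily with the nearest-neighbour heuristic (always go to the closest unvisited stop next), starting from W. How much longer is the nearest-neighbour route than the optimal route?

From W: J=4, N=7, F=8, X=24 → choose J (4).
From J: F=10, N=11, X=26 → choose F (10).
From F: N=15, X=29 → choose N (15).
From N: X=17 → choose X (17).
NN route W → J → F → N → X → W costs 70.
Optimal: W → J → F → X → N → W costs 67 (by enumerating all 12 distinct tours).
Excess = 70 − 67 = 3.

3 longer than the optimal tour.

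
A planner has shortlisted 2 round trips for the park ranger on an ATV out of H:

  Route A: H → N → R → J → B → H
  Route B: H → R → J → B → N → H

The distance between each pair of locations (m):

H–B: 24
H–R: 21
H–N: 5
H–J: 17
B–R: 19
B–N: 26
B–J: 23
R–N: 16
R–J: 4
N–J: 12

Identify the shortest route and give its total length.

Route A: 5 + 16 + 4 + 23 + 24 = 72
Route B: 21 + 4 + 23 + 26 + 5 = 79

72 m — Route A is the shortest.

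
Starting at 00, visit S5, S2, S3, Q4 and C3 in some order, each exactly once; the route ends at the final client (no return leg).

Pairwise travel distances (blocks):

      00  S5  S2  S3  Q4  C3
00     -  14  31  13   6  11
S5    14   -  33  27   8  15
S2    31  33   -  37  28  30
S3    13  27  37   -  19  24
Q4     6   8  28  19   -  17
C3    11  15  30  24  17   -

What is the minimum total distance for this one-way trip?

Minimum one-way distance = 85 blocks.

There are 5! = 120 possible orderings.
00→S5→S2→S3→Q4→C3: 14+33+37+19+17 = 120
00→S5→S2→S3→C3→Q4: 14+33+37+24+17 = 125
00→S5→S2→Q4→S3→C3: 14+33+28+19+24 = 118
00→S5→S2→Q4→C3→S3: 14+33+28+17+24 = 116
00→S5→S2→C3→S3→Q4: 14+33+30+24+19 = 120
00→S5→S2→C3→Q4→S3: 14+33+30+17+19 = 113
00→S5→S3→S2→Q4→C3: 14+27+37+28+17 = 123
00→S5→S3→S2→C3→Q4: 14+27+37+30+17 = 125
00→S5→S3→Q4→S2→C3: 14+27+19+28+30 = 118
00→S5→S3→Q4→C3→S2: 14+27+19+17+30 = 107
00→S5→S3→C3→S2→Q4: 14+27+24+30+28 = 123
00→S5→S3→C3→Q4→S2: 14+27+24+17+28 = 110
00→S5→Q4→S2→S3→C3: 14+8+28+37+24 = 111
00→S5→Q4→S2→C3→S3: 14+8+28+30+24 = 104
… (106 more)
00→S3→Q4→S5→C3→S2: 13+19+8+15+30 = 85  ← best
The minimum is 85.
One shortest path: 00 → S3 → Q4 → S5 → C3 → S2.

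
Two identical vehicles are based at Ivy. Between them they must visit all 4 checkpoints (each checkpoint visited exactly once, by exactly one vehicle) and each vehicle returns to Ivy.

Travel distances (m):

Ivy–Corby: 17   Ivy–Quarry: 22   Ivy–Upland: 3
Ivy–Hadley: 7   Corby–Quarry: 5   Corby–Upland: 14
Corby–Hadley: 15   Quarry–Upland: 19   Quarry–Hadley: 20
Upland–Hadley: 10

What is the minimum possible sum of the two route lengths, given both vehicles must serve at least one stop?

Minimum combined distance: 55 m.

Check every non-empty split of the stops between the two vehicles; for each half take its own optimal tour:
  {Corby} + {Quarry, Upland, Hadley}: 34 + 49 = 83
  {Quarry} + {Corby, Upland, Hadley}: 44 + 39 = 83
  {Corby, Quarry} + {Upland, Hadley}: 44 + 20 = 64
  {Upland} + {Corby, Quarry, Hadley}: 6 + 49 = 55
  {Corby, Upland} + {Quarry, Hadley}: 34 + 49 = 83
  {Quarry, Upland} + {Corby, Hadley}: 44 + 39 = 83
  … (7 splits in total)
Best: vehicle 1 Ivy → Upland → Ivy = 6; vehicle 2 Ivy → Corby → Quarry → Hadley → Ivy = 49; combined 55.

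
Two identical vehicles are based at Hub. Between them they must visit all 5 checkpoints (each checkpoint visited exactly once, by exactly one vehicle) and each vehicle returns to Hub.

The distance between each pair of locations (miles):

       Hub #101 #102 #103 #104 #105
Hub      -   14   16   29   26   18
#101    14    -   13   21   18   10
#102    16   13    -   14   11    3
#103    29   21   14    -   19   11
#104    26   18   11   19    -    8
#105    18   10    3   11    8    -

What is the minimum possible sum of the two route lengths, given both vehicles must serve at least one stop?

Minimum combined distance: 103 miles.

Check every non-empty split of the stops between the two vehicles; for each half take its own optimal tour:
  {#101} + {#102, #103, #104, #105}: 28 + 75 = 103
  {#102} + {#101, #103, #104, #105}: 32 + 80 = 112
  {#101, #102} + {#103, #104, #105}: 43 + 74 = 117
  {#103} + {#101, #102, #104, #105}: 58 + 59 = 117
  {#101, #103} + {#102, #104, #105}: 64 + 53 = 117
  {#102, #103} + {#101, #104, #105}: 59 + 58 = 117
  … (15 splits in total)
Best: vehicle 1 Hub → #101 → Hub = 28; vehicle 2 Hub → #102 → #103 → #104 → #105 → Hub = 75; combined 103.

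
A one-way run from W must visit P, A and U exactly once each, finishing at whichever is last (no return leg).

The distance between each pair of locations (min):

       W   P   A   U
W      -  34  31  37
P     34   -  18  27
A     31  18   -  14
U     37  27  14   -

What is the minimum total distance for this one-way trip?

There are 3! = 6 possible orderings.
W → P → A → U: 34+18+14 = 66
W → P → U → A: 34+27+14 = 75
W → A → P → U: 31+18+27 = 76
W → A → U → P: 31+14+27 = 72
W → U → P → A: 37+27+18 = 82
W → U → A → P: 37+14+18 = 69
The minimum is 66.
One shortest path: W → P → A → U.

Minimum one-way distance = 66 min.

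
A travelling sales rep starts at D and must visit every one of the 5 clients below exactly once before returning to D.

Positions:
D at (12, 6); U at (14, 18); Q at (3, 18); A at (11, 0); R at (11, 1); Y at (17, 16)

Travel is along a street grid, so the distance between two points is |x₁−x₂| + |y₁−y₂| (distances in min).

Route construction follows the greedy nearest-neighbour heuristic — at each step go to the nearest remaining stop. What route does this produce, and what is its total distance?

Nearest-neighbour total = 70 min; route D → R → A → U → Y → Q → D.

At D the remaining stops are R 6, A 7, U 14, Y 15, Q 21; go to R.
At R the remaining stops are A 1, U 20, Y 21, Q 25; go to A.
At A the remaining stops are U 21, Y 22, Q 26; go to U.
At U the remaining stops are Y 5, Q 11; go to Y.
At Y the remaining stops are Q 16; go to Q.
Return Q→D: 21.
Total = 6 + 1 + 21 + 5 + 16 + 21 = 70.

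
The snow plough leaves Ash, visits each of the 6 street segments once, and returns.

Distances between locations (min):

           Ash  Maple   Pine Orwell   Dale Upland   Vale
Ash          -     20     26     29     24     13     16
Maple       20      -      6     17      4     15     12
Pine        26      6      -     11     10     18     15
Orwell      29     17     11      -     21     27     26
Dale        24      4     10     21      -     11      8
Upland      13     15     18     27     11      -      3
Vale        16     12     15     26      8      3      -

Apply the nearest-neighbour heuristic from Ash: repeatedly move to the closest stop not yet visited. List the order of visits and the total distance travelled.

From Ash: distances to unvisited — Upland=13, Vale=16, Maple=20, Dale=24, Pine=26, Orwell=29. Nearest is Upland (13).
From Upland: distances to unvisited — Vale=3, Dale=11, Maple=15, Pine=18, Orwell=27. Nearest is Vale (3).
From Vale: distances to unvisited — Dale=8, Maple=12, Pine=15, Orwell=26. Nearest is Dale (8).
From Dale: distances to unvisited — Maple=4, Pine=10, Orwell=21. Nearest is Maple (4).
From Maple: distances to unvisited — Pine=6, Orwell=17. Nearest is Pine (6).
From Pine: distances to unvisited — Orwell=11. Nearest is Orwell (11).
Return Orwell→Ash: 29.
Total = 13 + 3 + 8 + 4 + 6 + 11 + 29 = 74.

Nearest-neighbour total = 74 min; route Ash → Upland → Vale → Dale → Maple → Pine → Orwell → Ash.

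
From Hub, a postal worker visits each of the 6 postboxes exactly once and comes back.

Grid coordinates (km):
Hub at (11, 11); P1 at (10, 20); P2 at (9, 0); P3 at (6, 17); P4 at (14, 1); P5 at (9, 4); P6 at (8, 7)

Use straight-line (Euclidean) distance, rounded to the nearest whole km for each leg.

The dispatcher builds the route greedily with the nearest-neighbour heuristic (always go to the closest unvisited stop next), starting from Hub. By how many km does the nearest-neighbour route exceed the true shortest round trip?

From Hub: P6=5, P5=7, P3=8, P1=9, P4=10, P2=11 → choose P6 (5).
From P6: P5=3, P2=7, P4=8, P3=10, P1=13 → choose P5 (3).
From P5: P2=4, P4=6, P3=13, P1=16 → choose P2 (4).
From P2: P4=5, P3=17, P1=20 → choose P4 (5).
From P4: P3=18, P1=19 → choose P3 (18).
From P3: P1=5 → choose P1 (5).
NN route Hub → P6 → P5 → P2 → P4 → P3 → P1 → Hub costs 49.
Optimal: Hub → P1 → P3 → P6 → P5 → P2 → P4 → Hub costs 46 (by enumerating all 360 distinct tours).
Excess = 49 − 46 = 3.

3 km longer than the optimal tour.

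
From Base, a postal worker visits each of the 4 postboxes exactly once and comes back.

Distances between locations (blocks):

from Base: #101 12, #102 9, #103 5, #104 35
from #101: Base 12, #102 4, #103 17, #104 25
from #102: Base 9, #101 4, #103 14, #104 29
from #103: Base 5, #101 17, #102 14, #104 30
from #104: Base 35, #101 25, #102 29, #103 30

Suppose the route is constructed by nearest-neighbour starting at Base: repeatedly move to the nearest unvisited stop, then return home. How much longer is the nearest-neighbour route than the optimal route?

Excess over optimum: 10 blocks.

From Base: #103=5, #102=9, #101=12, #104=35 → choose #103 (5).
From #103: #102=14, #101=17, #104=30 → choose #102 (14).
From #102: #101=4, #104=29 → choose #101 (4).
From #101: #104=25 → choose #104 (25).
NN route Base → #103 → #102 → #101 → #104 → Base costs 83.
Optimal: Base → #102 → #101 → #104 → #103 → Base costs 73 (by enumerating all 12 distinct tours).
Excess = 83 − 73 = 10.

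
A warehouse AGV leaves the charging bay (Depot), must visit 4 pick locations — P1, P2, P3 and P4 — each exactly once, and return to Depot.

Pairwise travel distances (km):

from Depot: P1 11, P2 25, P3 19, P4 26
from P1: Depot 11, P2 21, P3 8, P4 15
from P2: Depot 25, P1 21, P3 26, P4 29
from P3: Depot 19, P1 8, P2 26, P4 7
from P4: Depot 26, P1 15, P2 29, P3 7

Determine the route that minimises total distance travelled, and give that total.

Minimum total distance: 80 km.

With 4 stops there are 4!/2 = 12 distinct round trips (a route and its reverse cost the same).
Depot - P1 - P2 - P3 - P4 - Depot: 11+21+26+7+26 = 91
Depot - P1 - P2 - P4 - P3 - Depot: 11+21+29+7+19 = 87
Depot - P1 - P3 - P2 - P4 - Depot: 11+8+26+29+26 = 100
Depot - P1 - P3 - P4 - P2 - Depot: 11+8+7+29+25 = 80
Depot - P1 - P4 - P2 - P3 - Depot: 11+15+29+26+19 = 100
Depot - P1 - P4 - P3 - P2 - Depot: 11+15+7+26+25 = 84
Depot - P2 - P1 - P3 - P4 - Depot: 25+21+8+7+26 = 87
Depot - P2 - P1 - P4 - P3 - Depot: 25+21+15+7+19 = 87
Depot - P2 - P3 - P1 - P4 - Depot: 25+26+8+15+26 = 100
Depot - P2 - P4 - P1 - P3 - Depot: 25+29+15+8+19 = 96
Depot - P3 - P1 - P2 - P4 - Depot: 19+8+21+29+26 = 103
Depot - P3 - P2 - P1 - P4 - Depot: 19+26+21+15+26 = 107
The minimum is 80.
One optimal route: Depot → P1 → P3 → P4 → P2 → Depot (or its reverse).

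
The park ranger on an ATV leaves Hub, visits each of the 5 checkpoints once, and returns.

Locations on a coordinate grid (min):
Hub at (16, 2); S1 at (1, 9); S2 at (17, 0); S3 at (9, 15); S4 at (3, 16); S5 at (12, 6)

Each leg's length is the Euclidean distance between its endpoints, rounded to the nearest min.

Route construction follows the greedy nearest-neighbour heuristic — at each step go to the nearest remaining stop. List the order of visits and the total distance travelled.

Hub → [S2:2 / S5:6 / S3:15 / S1:17 / S4:19] → S2 (2)
S2 → [S5:8 / S3:17 / S1:18 / S4:21] → S5 (8)
S5 → [S3:9 / S1:11 / S4:13] → S3 (9)
S3 → [S4:6 / S1:10] → S4 (6)
S4 → [S1:7] → S1 (7)
Return S1→Hub: 17.
Total = 2 + 8 + 9 + 6 + 7 + 17 = 49.

Total distance 49 min via the nearest-neighbour route Hub → S2 → S5 → S3 → S4 → S1 → Hub.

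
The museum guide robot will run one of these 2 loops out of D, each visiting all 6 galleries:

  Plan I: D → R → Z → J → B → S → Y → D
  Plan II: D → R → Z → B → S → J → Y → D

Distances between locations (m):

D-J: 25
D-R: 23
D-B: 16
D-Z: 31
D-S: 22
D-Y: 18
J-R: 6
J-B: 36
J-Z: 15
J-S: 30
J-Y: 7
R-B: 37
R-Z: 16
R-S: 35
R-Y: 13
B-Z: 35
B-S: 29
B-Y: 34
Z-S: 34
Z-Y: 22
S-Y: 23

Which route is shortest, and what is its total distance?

158 m — Plan II is the shortest.

Plan I: 23 + 16 + 15 + 36 + 29 + 23 + 18 = 160
Plan II: 23 + 16 + 35 + 29 + 30 + 7 + 18 = 158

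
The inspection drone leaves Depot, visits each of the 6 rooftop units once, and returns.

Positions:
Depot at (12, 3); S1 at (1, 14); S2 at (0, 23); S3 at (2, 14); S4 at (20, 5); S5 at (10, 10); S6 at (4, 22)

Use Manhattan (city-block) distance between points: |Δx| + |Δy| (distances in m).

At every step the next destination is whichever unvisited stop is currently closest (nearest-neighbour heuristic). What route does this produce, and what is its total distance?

80 m along Depot → S5 → S3 → S1 → S2 → S6 → S4 → Depot.

Depot → [S5:9 / S4:10 / S3:21 / S1:22 / S6:27 / S2:32] → S5 (9)
S5 → [S3:12 / S1:13 / S4:15 / S6:18 / S2:23] → S3 (12)
S3 → [S1:1 / S6:10 / S2:11 / S4:27] → S1 (1)
S1 → [S2:10 / S6:11 / S4:28] → S2 (10)
S2 → [S6:5 / S4:38] → S6 (5)
S6 → [S4:33] → S4 (33)
Return S4→Depot: 10.
Total = 9 + 12 + 1 + 10 + 5 + 33 + 10 = 80.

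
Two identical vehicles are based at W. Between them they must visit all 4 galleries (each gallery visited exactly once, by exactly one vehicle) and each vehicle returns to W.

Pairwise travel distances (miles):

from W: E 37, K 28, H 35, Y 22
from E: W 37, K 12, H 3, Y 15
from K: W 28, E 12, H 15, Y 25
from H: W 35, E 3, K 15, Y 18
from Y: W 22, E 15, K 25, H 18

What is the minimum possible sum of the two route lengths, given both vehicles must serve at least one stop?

Minimum combined distance: 122 miles.

There are 2^3 − 1 = 7 ways to divide the 4 stops into two non-empty groups. For each, the best each vehicle can do is its own shortest tour through its group:
  {E} + {K, H, Y}: 74 + 83 = 157
  {K} + {E, H, Y}: 56 + 75 = 131
  {E, K} + {H, Y}: 77 + 75 = 152
  {H} + {E, K, Y}: 70 + 77 = 147
  {E, H} + {K, Y}: 75 + 75 = 150
  {K, H} + {E, Y}: 78 + 74 = 152
  … (7 splits in total)
  {E, K, H} + {Y}: 78 + 44 = 122  ← best
Best: vehicle 1 W → K → E → H → W = 78; vehicle 2 W → Y → W = 44; combined 122.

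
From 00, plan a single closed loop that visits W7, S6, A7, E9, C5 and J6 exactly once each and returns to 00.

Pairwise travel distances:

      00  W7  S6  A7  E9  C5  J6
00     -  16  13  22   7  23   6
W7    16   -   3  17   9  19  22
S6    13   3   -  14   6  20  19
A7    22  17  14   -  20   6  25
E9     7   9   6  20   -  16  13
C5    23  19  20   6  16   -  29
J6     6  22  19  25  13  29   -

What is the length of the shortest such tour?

There are 360 distinct closed tours to check (reversals are equivalent).
00→W7→S6→A7→E9→C5→J6→00: 16+3+14+20+16+29+6 = 104
00→W7→S6→A7→E9→J6→C5→00: 16+3+14+20+13+29+23 = 118
00→W7→S6→A7→C5→E9→J6→00: 16+3+14+6+16+13+6 = 74
00→W7→S6→A7→C5→J6→E9→00: 16+3+14+6+29+13+7 = 88
00→W7→S6→A7→J6→E9→C5→00: 16+3+14+25+13+16+23 = 110
00→W7→S6→A7→J6→C5→E9→00: 16+3+14+25+29+16+7 = 110
00→W7→S6→E9→A7→C5→J6→00: 16+3+6+20+6+29+6 = 86
00→W7→S6→E9→A7→J6→C5→00: 16+3+6+20+25+29+23 = 122
… (352 more)
00→E9→S6→W7→C5→A7→J6→00: 7+6+3+19+6+25+6 = 72  ← best
The minimum is 72.
One optimal route: 00 → E9 → S6 → W7 → C5 → A7 → J6 → 00 (or its reverse).

72 — the shortest possible round trip.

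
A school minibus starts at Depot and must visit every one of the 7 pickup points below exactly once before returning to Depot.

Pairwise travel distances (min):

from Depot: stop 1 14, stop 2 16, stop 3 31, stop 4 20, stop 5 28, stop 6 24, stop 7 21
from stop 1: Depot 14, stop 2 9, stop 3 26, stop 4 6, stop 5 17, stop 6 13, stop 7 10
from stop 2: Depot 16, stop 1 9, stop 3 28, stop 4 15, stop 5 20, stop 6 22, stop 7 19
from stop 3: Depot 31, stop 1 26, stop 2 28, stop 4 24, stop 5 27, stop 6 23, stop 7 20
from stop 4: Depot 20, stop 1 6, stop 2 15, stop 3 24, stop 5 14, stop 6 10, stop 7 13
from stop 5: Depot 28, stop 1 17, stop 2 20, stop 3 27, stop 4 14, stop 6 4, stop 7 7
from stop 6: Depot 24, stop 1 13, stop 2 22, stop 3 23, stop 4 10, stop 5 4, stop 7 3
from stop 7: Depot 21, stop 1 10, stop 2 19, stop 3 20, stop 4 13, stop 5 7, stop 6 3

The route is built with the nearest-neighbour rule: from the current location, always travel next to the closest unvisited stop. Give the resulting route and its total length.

From Depot: distances to unvisited — stop 1=14, stop 2=16, stop 4=20, stop 7=21, stop 6=24, stop 5=28, stop 3=31. Nearest is stop 1 (14).
From stop 1: distances to unvisited — stop 4=6, stop 2=9, stop 7=10, stop 6=13, stop 5=17, stop 3=26. Nearest is stop 4 (6).
From stop 4: distances to unvisited — stop 6=10, stop 7=13, stop 5=14, stop 2=15, stop 3=24. Nearest is stop 6 (10).
From stop 6: distances to unvisited — stop 7=3, stop 5=4, stop 2=22, stop 3=23. Nearest is stop 7 (3).
From stop 7: distances to unvisited — stop 5=7, stop 2=19, stop 3=20. Nearest is stop 5 (7).
From stop 5: distances to unvisited — stop 2=20, stop 3=27. Nearest is stop 2 (20).
From stop 2: distances to unvisited — stop 3=28. Nearest is stop 3 (28).
Return stop 3→Depot: 31.
Total = 14 + 6 + 10 + 3 + 7 + 20 + 28 + 31 = 119.

Total distance 119 min via the nearest-neighbour route Depot → stop 1 → stop 4 → stop 6 → stop 7 → stop 5 → stop 2 → stop 3 → Depot.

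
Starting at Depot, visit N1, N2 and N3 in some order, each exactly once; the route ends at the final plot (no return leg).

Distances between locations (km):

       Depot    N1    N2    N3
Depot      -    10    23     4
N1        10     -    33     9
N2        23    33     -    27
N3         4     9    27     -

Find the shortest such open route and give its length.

Minimum one-way distance = 46 km.

There are 3! = 6 possible orderings.
Depot → N1 → N2 → N3: 10+33+27 = 70
Depot → N1 → N3 → N2: 10+9+27 = 46
Depot → N2 → N1 → N3: 23+33+9 = 65
Depot → N2 → N3 → N1: 23+27+9 = 59
Depot → N3 → N1 → N2: 4+9+33 = 46
Depot → N3 → N2 → N1: 4+27+33 = 64
The minimum is 46.
One shortest path: Depot → N1 → N3 → N2.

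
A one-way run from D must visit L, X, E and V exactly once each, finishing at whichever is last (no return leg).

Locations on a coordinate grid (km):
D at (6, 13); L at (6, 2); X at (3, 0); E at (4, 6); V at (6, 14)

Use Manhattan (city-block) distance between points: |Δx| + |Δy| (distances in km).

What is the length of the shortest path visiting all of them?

Minimum one-way distance = 22 km.

There are 4! = 24 possible orderings.
D → L → X → E → V: 11+5+7+10 = 33
D → L → X → V → E: 11+5+17+10 = 43
D → L → E → X → V: 11+6+7+17 = 41
D → L → E → V → X: 11+6+10+17 = 44
D → L → V → X → E: 11+12+17+7 = 47
D → L → V → E → X: 11+12+10+7 = 40
D → X → L → E → V: 16+5+6+10 = 37
D → X → L → V → E: 16+5+12+10 = 43
D → X → E → L → V: 16+7+6+12 = 41
D → X → E → V → L: 16+7+10+12 = 45
D → X → V → L → E: 16+17+12+6 = 51
D → X → V → E → L: 16+17+10+6 = 49
D → E → L → X → V: 9+6+5+17 = 37
D → E → L → V → X: 9+6+12+17 = 44
… (10 more)
D → V → E → L → X: 1+10+6+5 = 22  ← best
The minimum is 22.
One shortest path: D → V → E → L → X.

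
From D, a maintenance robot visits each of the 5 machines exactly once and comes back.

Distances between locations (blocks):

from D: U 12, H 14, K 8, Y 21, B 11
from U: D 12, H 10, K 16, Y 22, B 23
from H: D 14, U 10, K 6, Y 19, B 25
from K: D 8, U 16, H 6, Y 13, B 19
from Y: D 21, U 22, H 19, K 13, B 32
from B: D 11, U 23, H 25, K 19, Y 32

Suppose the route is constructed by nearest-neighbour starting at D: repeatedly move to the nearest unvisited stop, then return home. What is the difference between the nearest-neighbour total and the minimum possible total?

D: K=8, B=11, U=12, H=14, Y=21 ⇒ K
K: H=6, Y=13, U=16, B=19 ⇒ H
H: U=10, Y=19, B=25 ⇒ U
U: Y=22, B=23 ⇒ Y
Y: B=32 ⇒ B
NN route D → K → H → U → Y → B → D costs 89.
Optimal: D → U → H → K → Y → B → D costs 84 (by enumerating all 60 distinct tours).
Excess = 89 − 84 = 5.

5 blocks longer than the optimal tour.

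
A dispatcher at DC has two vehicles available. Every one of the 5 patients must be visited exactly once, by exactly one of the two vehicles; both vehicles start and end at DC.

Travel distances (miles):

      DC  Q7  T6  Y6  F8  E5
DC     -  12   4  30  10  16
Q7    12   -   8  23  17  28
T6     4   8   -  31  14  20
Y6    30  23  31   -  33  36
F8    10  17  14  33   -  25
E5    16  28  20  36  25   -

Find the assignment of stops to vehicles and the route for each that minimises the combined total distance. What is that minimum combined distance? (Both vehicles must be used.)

There are 2^4 − 1 = 15 ways to divide the 5 stops into two non-empty groups. For each, the best each vehicle can do is its own shortest tour through its group:
  {Q7} + {T6, Y6, F8, E5}: 24 + 103 = 127
  {T6} + {Q7, Y6, F8, E5}: 8 + 102 = 110
  {Q7, T6} + {Y6, F8, E5}: 24 + 95 = 119
  {Y6} + {Q7, T6, F8, E5}: 60 + 70 = 130
  {Q7, Y6} + {T6, F8, E5}: 65 + 59 = 124
  {T6, Y6} + {Q7, F8, E5}: 65 + 70 = 135
  … (15 splits in total)
  {F8} + {Q7, T6, Y6, E5}: 20 + 87 = 107  ← best
Best: vehicle 1 DC → F8 → DC = 20; vehicle 2 DC → T6 → Q7 → Y6 → E5 → DC = 87; combined 107.

107 miles — the smallest possible combined total.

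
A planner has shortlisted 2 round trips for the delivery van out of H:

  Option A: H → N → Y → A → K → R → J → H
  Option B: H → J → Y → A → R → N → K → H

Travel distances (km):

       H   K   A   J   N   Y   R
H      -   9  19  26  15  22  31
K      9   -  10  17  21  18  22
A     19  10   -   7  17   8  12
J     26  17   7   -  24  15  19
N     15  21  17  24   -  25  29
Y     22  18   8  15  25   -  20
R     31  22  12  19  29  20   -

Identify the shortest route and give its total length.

Option A: 15 + 25 + 8 + 10 + 22 + 19 + 26 = 125
Option B: 26 + 15 + 8 + 12 + 29 + 21 + 9 = 120

120 km — Option B is the shortest.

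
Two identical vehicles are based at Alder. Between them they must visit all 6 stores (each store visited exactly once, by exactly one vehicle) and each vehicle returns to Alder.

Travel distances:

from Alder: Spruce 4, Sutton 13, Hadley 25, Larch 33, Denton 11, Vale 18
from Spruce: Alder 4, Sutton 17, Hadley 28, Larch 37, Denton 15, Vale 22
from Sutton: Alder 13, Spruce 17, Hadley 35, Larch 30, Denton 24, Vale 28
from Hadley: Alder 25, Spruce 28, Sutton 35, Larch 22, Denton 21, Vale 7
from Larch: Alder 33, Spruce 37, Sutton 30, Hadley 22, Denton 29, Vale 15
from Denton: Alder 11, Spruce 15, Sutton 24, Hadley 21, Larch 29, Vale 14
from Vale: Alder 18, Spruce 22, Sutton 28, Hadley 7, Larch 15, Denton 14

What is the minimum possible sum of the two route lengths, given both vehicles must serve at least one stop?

Try each way of splitting the stops between the two vehicles (each non-empty) and, for each split, find the best tour for each vehicle:
  {Spruce} + {Sutton, Hadley, Larch, Denton, Vale}: 8 + 97 = 105
  {Sutton} + {Spruce, Hadley, Larch, Denton, Vale}: 26 + 94 = 120
  {Spruce, Sutton} + {Hadley, Larch, Denton, Vale}: 34 + 87 = 121
  {Hadley} + {Spruce, Sutton, Larch, Denton, Vale}: 50 + 91 = 141
  {Spruce, Hadley} + {Sutton, Larch, Denton, Vale}: 57 + 83 = 140
  {Sutton, Hadley} + {Spruce, Larch, Denton, Vale}: 73 + 81 = 154
  … (31 splits in total)
Best: vehicle 1 Alder → Spruce → Alder = 8; vehicle 2 Alder → Sutton → Larch → Hadley → Vale → Denton → Alder = 97; combined 105.

Minimum combined distance: 105.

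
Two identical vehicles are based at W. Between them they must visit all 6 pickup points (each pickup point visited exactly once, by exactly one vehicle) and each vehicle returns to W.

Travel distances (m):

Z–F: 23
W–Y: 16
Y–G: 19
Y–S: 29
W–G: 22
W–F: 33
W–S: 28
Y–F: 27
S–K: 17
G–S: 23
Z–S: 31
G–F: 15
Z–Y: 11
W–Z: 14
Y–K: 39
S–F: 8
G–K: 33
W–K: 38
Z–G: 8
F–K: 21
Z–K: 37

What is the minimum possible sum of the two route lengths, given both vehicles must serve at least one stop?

Minimum combined distance: 132 m.

There are 2^5 − 1 = 31 ways to divide the 6 stops into two non-empty groups. For each, the best each vehicle can do is its own shortest tour through its group:
  {Z} + {Y, G, S, F, K}: 28 + 113 = 141
  {Y} + {Z, G, S, F, K}: 32 + 100 = 132
  {Z, Y} + {G, S, F, K}: 41 + 100 = 141
  {G} + {Z, Y, S, F, K}: 44 + 113 = 157
  {Z, G} + {Y, S, F, K}: 44 + 106 = 150
  {Y, G} + {Z, S, F, K}: 57 + 100 = 157
  … (31 splits in total)
Best: vehicle 1 W → Y → W = 32; vehicle 2 W → Z → G → F → S → K → W = 100; combined 132.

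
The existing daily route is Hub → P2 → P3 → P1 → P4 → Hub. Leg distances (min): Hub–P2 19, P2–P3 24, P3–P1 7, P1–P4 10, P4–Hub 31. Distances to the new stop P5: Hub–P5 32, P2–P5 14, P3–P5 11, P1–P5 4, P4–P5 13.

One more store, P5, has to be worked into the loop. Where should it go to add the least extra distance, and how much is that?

Adding 1 min by placing P5 on the P2–P3 leg.

Insertion cost between consecutive stops i–j is d(i,P5) + d(P5,j) − d(i,j):
  between Hub and P2: 32 + 14 − 19 = 27
  between P2 and P3: 14 + 11 − 24 = 1
  between P3 and P1: 11 + 4 − 7 = 8
  between P1 and P4: 4 + 13 − 10 = 7
  between P4 and Hub: 13 + 32 − 31 = 14
Cheapest insertion is between P2 and P3, adding 1.
New total = 91 + 1 = 92.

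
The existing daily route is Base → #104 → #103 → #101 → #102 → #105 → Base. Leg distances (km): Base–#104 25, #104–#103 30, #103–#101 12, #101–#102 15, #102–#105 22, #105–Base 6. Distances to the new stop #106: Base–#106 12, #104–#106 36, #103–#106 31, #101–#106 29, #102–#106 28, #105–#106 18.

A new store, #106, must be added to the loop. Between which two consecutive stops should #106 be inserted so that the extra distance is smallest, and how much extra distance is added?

+23 km — insert #106 between Base and #104.

Insertion cost between consecutive stops i–j is d(i,#106) + d(#106,j) − d(i,j):
  between Base and #104: 12 + 36 − 25 = 23
  between #104 and #103: 36 + 31 − 30 = 37
  between #103 and #101: 31 + 29 − 12 = 48
  between #101 and #102: 29 + 28 − 15 = 42
  between #102 and #105: 28 + 18 − 22 = 24
  between #105 and Base: 18 + 12 − 6 = 24
Cheapest insertion is between Base and #104, adding 23.
New total = 110 + 23 = 133.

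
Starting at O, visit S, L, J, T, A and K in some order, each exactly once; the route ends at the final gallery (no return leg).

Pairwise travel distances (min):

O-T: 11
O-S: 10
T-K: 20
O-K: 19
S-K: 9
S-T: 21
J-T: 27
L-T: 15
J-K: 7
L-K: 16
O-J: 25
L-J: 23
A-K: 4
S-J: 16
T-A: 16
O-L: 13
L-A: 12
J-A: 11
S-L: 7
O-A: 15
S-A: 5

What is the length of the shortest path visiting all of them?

49 min — the minimum one-way total.

There are 6! = 720 possible orderings.
O → S → L → J → T → A → K: 10+7+23+27+16+4 = 87
O → S → L → J → T → K → A: 10+7+23+27+20+4 = 91
O → S → L → J → A → T → K: 10+7+23+11+16+20 = 87
O → S → L → J → A → K → T: 10+7+23+11+4+20 = 75
O → S → L → J → K → T → A: 10+7+23+7+20+16 = 83
O → S → L → J → K → A → T: 10+7+23+7+4+16 = 67
O → S → L → T → J → A → K: 10+7+15+27+11+4 = 74
O → S → L → T → J → K → A: 10+7+15+27+7+4 = 70
… (712 more)
O → T → L → S → A → K → J: 11+15+7+5+4+7 = 49  ← best
The minimum is 49.
One shortest path: O → T → L → S → A → K → J.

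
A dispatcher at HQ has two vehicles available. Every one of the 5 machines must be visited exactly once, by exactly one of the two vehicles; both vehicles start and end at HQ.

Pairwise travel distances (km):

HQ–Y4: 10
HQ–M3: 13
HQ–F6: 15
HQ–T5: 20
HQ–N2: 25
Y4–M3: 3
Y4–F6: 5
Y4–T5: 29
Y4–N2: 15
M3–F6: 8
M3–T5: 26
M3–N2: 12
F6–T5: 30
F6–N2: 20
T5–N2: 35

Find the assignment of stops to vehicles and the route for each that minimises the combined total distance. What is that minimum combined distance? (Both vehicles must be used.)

Try each way of splitting the stops between the two vehicles (each non-empty) and, for each split, find the best tour for each vehicle:
  {Y4} + {M3, F6, T5, N2}: 20 + 90 = 110
  {M3} + {Y4, F6, T5, N2}: 26 + 90 = 116
  {Y4, M3} + {F6, T5, N2}: 26 + 90 = 116
  {F6} + {Y4, M3, T5, N2}: 30 + 80 = 110
  {Y4, F6} + {M3, T5, N2}: 30 + 80 = 110
  {M3, F6} + {Y4, T5, N2}: 36 + 80 = 116
  … (15 splits in total)
  {T5} + {Y4, M3, F6, N2}: 40 + 60 = 100  ← best
Best: vehicle 1 HQ → T5 → HQ = 40; vehicle 2 HQ → Y4 → M3 → N2 → F6 → HQ = 60; combined 100.

100 km — the smallest possible combined total.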